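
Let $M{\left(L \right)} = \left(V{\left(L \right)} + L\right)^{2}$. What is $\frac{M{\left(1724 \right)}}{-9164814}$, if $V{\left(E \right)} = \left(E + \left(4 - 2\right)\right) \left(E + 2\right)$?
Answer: $- \frac{1480861440000}{1527469} \approx -9.6949 \cdot 10^{5}$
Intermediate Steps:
$V{\left(E \right)} = \left(2 + E\right)^{2}$ ($V{\left(E \right)} = \left(E + \left(4 - 2\right)\right) \left(2 + E\right) = \left(E + 2\right) \left(2 + E\right) = \left(2 + E\right) \left(2 + E\right) = \left(2 + E\right)^{2}$)
$M{\left(L \right)} = \left(L + \left(2 + L\right)^{2}\right)^{2}$ ($M{\left(L \right)} = \left(\left(2 + L\right)^{2} + L\right)^{2} = \left(L + \left(2 + L\right)^{2}\right)^{2}$)
$\frac{M{\left(1724 \right)}}{-9164814} = \frac{\left(1724 + \left(2 + 1724\right)^{2}\right)^{2}}{-9164814} = \left(1724 + 1726^{2}\right)^{2} \left(- \frac{1}{9164814}\right) = \left(1724 + 2979076\right)^{2} \left(- \frac{1}{9164814}\right) = 2980800^{2} \left(- \frac{1}{9164814}\right) = 8885168640000 \left(- \frac{1}{9164814}\right) = - \frac{1480861440000}{1527469}$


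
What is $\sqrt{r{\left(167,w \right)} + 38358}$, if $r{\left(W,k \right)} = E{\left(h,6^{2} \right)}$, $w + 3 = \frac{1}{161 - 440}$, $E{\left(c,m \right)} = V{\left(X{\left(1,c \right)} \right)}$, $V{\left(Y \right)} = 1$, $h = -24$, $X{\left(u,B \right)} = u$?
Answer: $\sqrt{38359} \approx 195.85$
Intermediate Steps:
$E{\left(c,m \right)} = 1$
$w = - \frac{838}{279}$ ($w = -3 + \frac{1}{161 - 440} = -3 + \frac{1}{-279} = -3 - \frac{1}{279} = - \frac{838}{279} \approx -3.0036$)
$r{\left(W,k \right)} = 1$
$\sqrt{r{\left(167,w \right)} + 38358} = \sqrt{1 + 38358} = \sqrt{38359}$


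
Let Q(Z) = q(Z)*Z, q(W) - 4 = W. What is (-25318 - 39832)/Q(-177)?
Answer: -65150/30621 ≈ -2.1276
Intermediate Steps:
q(W) = 4 + W
Q(Z) = Z*(4 + Z) (Q(Z) = (4 + Z)*Z = Z*(4 + Z))
(-25318 - 39832)/Q(-177) = (-25318 - 39832)/((-177*(4 - 177))) = -65150/((-177*(-173))) = -65150/30621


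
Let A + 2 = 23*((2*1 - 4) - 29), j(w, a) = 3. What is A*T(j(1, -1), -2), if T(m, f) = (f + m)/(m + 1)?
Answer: -715/4 ≈ -178.75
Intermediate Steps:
T(m, f) = (f + m)/(1 + m)
A = -715 (A = -2 + 23*((2*1 - 4) - 29) = -2 + 23*((2 - 4) - 29) = -2 + 23*(-2 - 29) = -2 + 23*(-31) = -2 - 713 = -715)
A*T(j(1, -1), -2) = -715*(-2 + 3)/(1 + 3) = -715/4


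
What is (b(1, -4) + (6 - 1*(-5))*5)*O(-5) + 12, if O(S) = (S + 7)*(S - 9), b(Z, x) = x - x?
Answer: -1528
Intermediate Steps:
b(Z, x) = 0
O(S) = (-9 + S)*(7 + S) (O(S) = (7 + S)*(-9 + S) = (-9 + S)*(7 + S))
(b(1, -4) + (6 - 1*(-5))*5)*O(-5) + 12 = (0 + (6 - 1*(-5))*5)*(-63 + (-5)**2 - 2*(-5)) + 12 = (0 + (6 + 5)*5)*(-63 + 25 + 10) + 12 = (0 + 11*5)*(-28) + 12 = (0 + 55)*(-28) + 12 = 55*(-28) + 12 = -1540 + 12 = -1528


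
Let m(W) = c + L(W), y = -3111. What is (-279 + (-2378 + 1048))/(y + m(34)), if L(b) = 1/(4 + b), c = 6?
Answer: 61142/117989 ≈ 0.51820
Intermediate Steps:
m(W) = 6 + 1/(4 + W)
(-279 + (-2378 + 1048))/(y + m(34)) = (-279 + (-2378 + 1048))/(-3111 + (25 + 6*34)/(4 + 34)) = (-279 - 1330)/(-3111 + (25 + 204)/38) = -1609/(-3111 + (1/38)*229) = -1609/(-3111 + 229/38) = -1609/(-117989/38) = -1609*(-38/117989) = 61142/117989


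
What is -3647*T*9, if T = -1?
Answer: 32823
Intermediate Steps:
-3647*T*9 = -(-3647)*9 = -3647*(-9) = 32823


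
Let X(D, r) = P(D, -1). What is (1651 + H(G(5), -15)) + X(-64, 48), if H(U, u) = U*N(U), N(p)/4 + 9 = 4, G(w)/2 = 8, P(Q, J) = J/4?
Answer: 5323/4 ≈ 1330.8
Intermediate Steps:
P(Q, J) = J/4 (P(Q, J) = J*(¼) = J/4)
G(w) = 16 (G(w) = 2*8 = 16)
N(p) = -20 (N(p) = -36 + 4*4 = -36 + 16 = -20)
X(D, r) = -¼ (X(D, r) = (¼)*(-1) = -¼)
H(U, u) = -20*U (H(U, u) = U*(-20) = -20*U)
(1651 + H(G(5), -15)) + X(-64, 48) = (1651 - 20*16) - ¼ = (1651 - 320) - ¼ = 1331 - ¼ = 5323/4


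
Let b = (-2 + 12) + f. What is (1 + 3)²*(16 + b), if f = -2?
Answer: 384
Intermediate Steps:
b = 8 (b = (-2 + 12) - 2 = 10 - 2 = 8)
(1 + 3)²*(16 + b) = (1 + 3)²*(16 + 8) = 4²*24 = 16*24 = 384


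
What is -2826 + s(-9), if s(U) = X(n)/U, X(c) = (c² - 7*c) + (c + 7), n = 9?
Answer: -25468/9 ≈ -2829.8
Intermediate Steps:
X(c) = 7 + c² - 6*c (X(c) = (c² - 7*c) + (7 + c) = 7 + c² - 6*c)
s(U) = 34/U (s(U) = (7 + 9² - 6*9)/U = (7 + 81 - 54)/U = 34/U)
-2826 + s(-9) = -2826 + 34/(-9) = -2826 + 34*(-⅑) = -2826 - 34/9 = -25468/9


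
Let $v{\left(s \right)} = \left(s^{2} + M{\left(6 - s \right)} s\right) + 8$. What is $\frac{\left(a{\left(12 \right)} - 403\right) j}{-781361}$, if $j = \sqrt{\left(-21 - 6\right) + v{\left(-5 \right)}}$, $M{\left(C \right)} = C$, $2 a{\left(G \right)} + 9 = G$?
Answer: $\frac{803 i}{223246} \approx 0.0035969 i$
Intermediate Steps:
$a{\left(G \right)} = - \frac{9}{2} + \frac{G}{2}$
$v{\left(s \right)} = 8 + s^{2} + s \left(6 - s\right)$ ($v{\left(s \right)} = \left(s^{2} + \left(6 - s\right) s\right) + 8 = \left(s^{2} + s \left(6 - s\right)\right) + 8 = 8 + s^{2} + s \left(6 - s\right)$)
$j = 7 i$ ($j = \sqrt{\left(-21 - 6\right) + \left(8 + 6 \left(-5\right)\right)} = \sqrt{-27 + \left(8 - 30\right)} = \sqrt{-27 - 22} = \sqrt{-49} = 7 i \approx 7.0 i$)
$\frac{\left(a{\left(12 \right)} - 403\right) j}{-781361} = \frac{\left(\left(- \frac{9}{2} + \frac{1}{2} \cdot 12\right) - 403\right) 7 i}{-781361} = \left(\left(- \frac{9}{2} + 6\right) - 403\right) 7 i \left(- \frac{1}{781361}\right) = \left(\frac{3}{2} - 403\right) 7 i \left(- \frac{1}{781361}\right) = - \frac{803 \cdot 7 i}{2} \left(- \frac{1}{781361}\right) = - \frac{5621 i}{2} \left(- \frac{1}{781361}\right) = \frac{803 i}{223246}$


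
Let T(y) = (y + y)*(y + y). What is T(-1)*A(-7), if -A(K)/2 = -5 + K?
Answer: 96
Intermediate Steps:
A(K) = 10 - 2*K (A(K) = -2*(-5 + K) = 10 - 2*K)
T(y) = 4*y² (T(y) = (2*y)*(2*y) = 4*y²)
T(-1)*A(-7) = (4*(-1)²)*(10 - 2*(-7)) = (4*1)*(10 + 14) = 4*24 = 96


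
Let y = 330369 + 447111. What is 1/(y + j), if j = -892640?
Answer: -1/115160 ≈ -8.6836e-6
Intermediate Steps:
y = 777480
1/(y + j) = 1/(777480 - 892640) = 1/(-115160) = -1/115160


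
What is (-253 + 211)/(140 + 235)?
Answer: -14/125 ≈ -0.11200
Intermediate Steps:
(-253 + 211)/(140 + 235) = -42/375 = -42*1/375 = -14/125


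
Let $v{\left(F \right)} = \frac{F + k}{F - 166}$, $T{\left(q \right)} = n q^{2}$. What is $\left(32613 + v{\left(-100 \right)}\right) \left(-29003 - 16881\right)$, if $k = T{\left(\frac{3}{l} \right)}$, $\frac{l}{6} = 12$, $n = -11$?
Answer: $- \frac{57319336878949}{38304} \approx -1.4964 \cdot 10^{9}$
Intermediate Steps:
$l = 72$ ($l = 6 \cdot 12 = 72$)
$T{\left(q \right)} = - 11 q^{2}$
$k = - \frac{11}{576}$ ($k = - 11 \left(\frac{3}{72}\right)^{2} = - 11 \left(3 \cdot \frac{1}{72}\right)^{2} = - \frac{11}{576} \approx -0.019097$)
$v{\left(F \right)} = \frac{- \frac{11}{576} + F}{-166 + F}$ ($v{\left(F \right)} = \frac{F - \frac{11}{576}}{F - 166} = \frac{- \frac{11}{576} + F}{-166 + F}$)
$\left(32613 + v{\left(-100 \right)}\right) \left(-29003 - 16881\right) = \left(32613 + \frac{- \frac{11}{576} - 100}{-166 - 100}\right) \left(-29003 - 16881\right) = \left(32613 + \frac{1}{-266} \left(- \frac{57611}{576}\right)\right) \left(-45884\right) = \left(32613 - - \frac{57611}{153216}\right) \left(-45884\right) = \left(32613 + \frac{57611}{153216}\right) \left(-45884\right) = \frac{4996891019}{153216} \left(-45884\right) = - \frac{57319336878949}{38304}$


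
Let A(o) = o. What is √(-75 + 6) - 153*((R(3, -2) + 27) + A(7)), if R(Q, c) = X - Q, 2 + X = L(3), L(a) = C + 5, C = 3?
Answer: -5661 + I*√69 ≈ -5661.0 + 8.3066*I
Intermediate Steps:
L(a) = 8 (L(a) = 3 + 5 = 8)
X = 6 (X = -2 + 8 = 6)
R(Q, c) = 6 - Q
√(-75 + 6) - 153*((R(3, -2) + 27) + A(7)) = √(-75 + 6) - 153*(((6 - 1*3) + 27) + 7) = √(-69) - 153*(((6 - 3) + 27) + 7) = I*√69 - 153*((3 + 27) + 7) = I*√69 - 153*(30 + 7) = I*√69 - 153*37 = I*√69 - 5661 = -5661 + I*√69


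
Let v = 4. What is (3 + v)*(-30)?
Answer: -210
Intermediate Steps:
(3 + v)*(-30) = (3 + 4)*(-30) = 7*(-30) = -210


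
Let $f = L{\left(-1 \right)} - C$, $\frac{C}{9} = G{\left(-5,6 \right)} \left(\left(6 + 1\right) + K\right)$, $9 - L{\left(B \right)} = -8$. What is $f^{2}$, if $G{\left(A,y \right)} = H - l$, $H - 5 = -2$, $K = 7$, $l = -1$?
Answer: $237169$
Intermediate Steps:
$L{\left(B \right)} = 17$ ($L{\left(B \right)} = 9 - -8 = 9 + 8 = 17$)
$H = 3$ ($H = 5 - 2 = 3$)
$G{\left(A,y \right)} = 4$ ($G{\left(A,y \right)} = 3 - -1 = 3 + 1 = 4$)
$C = 504$ ($C = 9 \cdot 4 \left(\left(6 + 1\right) + 7\right) = 9 \cdot 4 \left(7 + 7\right) = 9 \cdot 4 \cdot 14 = 9 \cdot 56 = 504$)
$f = -487$ ($f = 17 - 504 = -487$)
$f^{2} = \left(-487\right)^{2} = 237169$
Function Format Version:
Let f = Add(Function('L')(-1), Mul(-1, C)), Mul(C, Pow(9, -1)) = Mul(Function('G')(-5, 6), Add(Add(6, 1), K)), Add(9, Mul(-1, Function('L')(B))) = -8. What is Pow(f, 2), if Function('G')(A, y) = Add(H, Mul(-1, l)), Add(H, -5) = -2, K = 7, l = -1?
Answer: 237169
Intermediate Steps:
Function('L')(B) = 17 (Function('L')(B) = Add(9, Mul(-1, -8)) = Add(9, 8) = 17)
H = 3 (H = Add(5, -2) = 3)
Function('G')(A, y) = 4 (Function('G')(A, y) = Add(3, Mul(-1, -1)) = Add(3, 1) = 4)
C = 504 (C = Mul(9, Mul(4, Add(Add(6, 1), 7))) = Mul(9, Mul(4, Add(7, 7))) = Mul(9, Mul(4, 14)) = Mul(9, 56) = 504)
f = -487 (f = Add(17, Mul(-1, 504)) = Add(17, -504) = -487)
Pow(f, 2) = Pow(-487, 2) = 237169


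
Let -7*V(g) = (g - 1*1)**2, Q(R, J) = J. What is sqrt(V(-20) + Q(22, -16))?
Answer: I*sqrt(79) ≈ 8.8882*I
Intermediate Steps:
V(g) = -(-1 + g)**2/7 (V(g) = -(g - 1*1)**2/7 = -(g - 1)**2/7 = -(-1 + g)**2/7)
sqrt(V(-20) + Q(22, -16)) = sqrt(-(-1 - 20)**2/7 - 16) = sqrt(-1/7*(-21)**2 - 16) = sqrt(-1/7*441 - 16) = sqrt(-63 - 16) = sqrt(-79) = I*sqrt(79)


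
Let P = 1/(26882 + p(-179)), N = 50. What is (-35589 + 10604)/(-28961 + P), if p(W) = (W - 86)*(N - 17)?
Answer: 453152945/525265656 ≈ 0.86271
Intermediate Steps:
p(W) = -2838 + 33*W (p(W) = (W - 86)*(50 - 17) = (-86 + W)*33 = -2838 + 33*W)
P = 1/18137 (P = 1/(26882 + (-2838 + 33*(-179))) = 1/(26882 + (-2838 - 5907)) = 1/(26882 - 8745) = 1/18137 ≈ 5.5136e-5)
(-35589 + 10604)/(-28961 + P) = (-35589 + 10604)/(-28961 + 1/18137) = -24985/(-525265656/18137) = -24985*(-18137/525265656) = 453152945/525265656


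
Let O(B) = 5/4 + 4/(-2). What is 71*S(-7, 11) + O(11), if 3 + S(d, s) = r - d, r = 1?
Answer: 1417/4 ≈ 354.25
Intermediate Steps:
O(B) = -3/4 (O(B) = 5*(1/4) + 4*(-1/2) = 5/4 - 2 = -3/4)
S(d, s) = -2 - d (S(d, s) = -3 + (1 - d) = -2 - d)
71*S(-7, 11) + O(11) = 71*(-2 - 1*(-7)) - 3/4 = 71*(-2 + 7) - 3/4 = 71*5 - 3/4 = 355 - 3/4 = 1417/4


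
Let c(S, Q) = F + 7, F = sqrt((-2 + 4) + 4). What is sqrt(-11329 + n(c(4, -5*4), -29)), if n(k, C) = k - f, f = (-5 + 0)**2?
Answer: sqrt(-11347 + sqrt(6)) ≈ 106.51*I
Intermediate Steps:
f = 25 (f = (-5)**2 = 25)
F = sqrt(6) (F = sqrt(2 + 4) = sqrt(6) ≈ 2.4495)
c(S, Q) = 7 + sqrt(6) (c(S, Q) = sqrt(6) + 7 = 7 + sqrt(6))
n(k, C) = -25 + k (n(k, C) = k - 1*25 = k - 25 = -25 + k)
sqrt(-11329 + n(c(4, -5*4), -29)) = sqrt(-11329 + (-25 + (7 + sqrt(6)))) = sqrt(-11329 + (-18 + sqrt(6))) = sqrt(-11347 + sqrt(6))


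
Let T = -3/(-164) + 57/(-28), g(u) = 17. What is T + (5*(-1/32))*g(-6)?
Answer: -42923/9184 ≈ -4.6737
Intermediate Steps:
T = -579/287 (T = -3*(-1/164) + 57*(-1/28) = 3/164 - 57/28 = -579/287 ≈ -2.0174)
T + (5*(-1/32))*g(-6) = -579/287 + (5*(-1/32))*17 = -579/287 - 5/32*17 = -579/287 - 85/32 = -42923/9184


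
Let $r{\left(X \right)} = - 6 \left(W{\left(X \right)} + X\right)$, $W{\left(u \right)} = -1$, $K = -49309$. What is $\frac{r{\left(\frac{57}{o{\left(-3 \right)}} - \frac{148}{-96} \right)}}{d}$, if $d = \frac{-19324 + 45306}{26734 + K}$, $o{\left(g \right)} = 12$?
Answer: $\frac{2867025}{103928} \approx 27.587$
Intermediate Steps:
$r{\left(X \right)} = 6 - 6 X$ ($r{\left(X \right)} = - 6 \left(-1 + X\right) = 6 - 6 X$)
$d = - \frac{25982}{22575}$ ($d = \frac{-19324 + 45306}{26734 - 49309} = \frac{25982}{-22575} = 25982 \left(- \frac{1}{22575}\right) = - \frac{25982}{22575} \approx -1.1509$)
$\frac{r{\left(\frac{57}{o{\left(-3 \right)}} - \frac{148}{-96} \right)}}{d} = \frac{6 - 6 \left(\frac{57}{12} - \frac{148}{-96}\right)}{- \frac{25982}{22575}} = \left(6 - 6 \left(57 \cdot \frac{1}{12} - - \frac{37}{24}\right)\right) \left(- \frac{22575}{25982}\right) = \left(6 - 6 \left(\frac{19}{4} + \frac{37}{24}\right)\right) \left(- \frac{22575}{25982}\right) = \left(6 - \frac{151}{4}\right) \left(- \frac{22575}{25982}\right) = \left(- \frac{127}{4}\right) \left(- \frac{22575}{25982}\right) = \frac{2867025}{103928}$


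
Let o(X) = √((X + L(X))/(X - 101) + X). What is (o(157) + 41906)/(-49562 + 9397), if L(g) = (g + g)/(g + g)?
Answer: -41906/40165 - √1253/112462 ≈ -1.0437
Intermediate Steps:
L(g) = 1 (L(g) = (2*g)/((2*g)) = (2*g)*(1/(2*g)) = 1)
o(X) = √(X + (1 + X)/(-101 + X)) (o(X) = √((X + 1)/(X - 101) + X) = √((1 + X)/(-101 + X) + X) = √(X + (1 + X)/(-101 + X)))
(o(157) + 41906)/(-49562 + 9397) = (√((1 + 157 + 157*(-101 + 157))/(-101 + 157)) + 41906)/(-49562 + 9397) = (√((1 + 157 + 157*56)/56) + 41906)/(-40165) = (√((1 + 157 + 8792)/56) + 41906)*(-1/40165) = (√((1/56)*8950) + 41906)*(-1/40165) = (√(4475/28) + 41906)*(-1/40165) = (5*√1253/14 + 41906)*(-1/40165) = (41906 + 5*√1253/14)*(-1/40165) = -41906/40165 - √1253/112462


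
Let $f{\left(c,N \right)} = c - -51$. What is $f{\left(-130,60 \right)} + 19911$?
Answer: $19832$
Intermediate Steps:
$f{\left(c,N \right)} = 51 + c$ ($f{\left(c,N \right)} = c + 51 = 51 + c$)
$f{\left(-130,60 \right)} + 19911 = \left(51 - 130\right) + 19911 = -79 + 19911 = 19832$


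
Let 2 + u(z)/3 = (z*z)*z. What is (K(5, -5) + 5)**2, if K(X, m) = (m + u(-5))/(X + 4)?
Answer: 116281/81 ≈ 1435.6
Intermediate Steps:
u(z) = -6 + 3*z**3 (u(z) = -6 + 3*((z*z)*z) = -6 + 3*(z**2*z) = -6 + 3*z**3)
K(X, m) = (-381 + m)/(4 + X) (K(X, m) = (m + (-6 + 3*(-5)**3))/(X + 4) = (m + (-6 + 3*(-125)))/(4 + X) = (m + (-6 - 375))/(4 + X) = (m - 381)/(4 + X) = (-381 + m)/(4 + X))
(K(5, -5) + 5)**2 = ((-381 - 5)/(4 + 5) + 5)**2 = (-386/9 + 5)**2 = (-341/9)**2 = 116281/81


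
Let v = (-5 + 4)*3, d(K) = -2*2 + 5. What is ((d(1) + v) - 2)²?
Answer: 16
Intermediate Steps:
d(K) = 1 (d(K) = -4 + 5 = 1)
v = -3 (v = -1*3 = -3)
((d(1) + v) - 2)² = ((1 - 3) - 2)² = (-2 - 2)² = (-4)² = 16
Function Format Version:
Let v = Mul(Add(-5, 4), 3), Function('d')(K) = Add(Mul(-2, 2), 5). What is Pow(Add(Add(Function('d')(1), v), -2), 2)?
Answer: 16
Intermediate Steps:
Function('d')(K) = 1 (Function('d')(K) = Add(-4, 5) = 1)
v = -3 (v = Mul(-1, 3) = -3)
Pow(Add(Add(Function('d')(1), v), -2), 2) = Pow(Add(Add(1, -3), -2), 2) = Pow(Add(-2, -2), 2) = Pow(-4, 2) = 16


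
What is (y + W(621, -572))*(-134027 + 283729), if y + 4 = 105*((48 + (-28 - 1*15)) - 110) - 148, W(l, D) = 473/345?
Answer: -577189833584/345 ≈ -1.6730e+9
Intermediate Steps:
W(l, D) = 473/345 (W(l, D) = 473*(1/345) = 473/345)
y = -11177 (y = -4 + (105*((48 + (-28 - 1*15)) - 110) - 148) = -4 + (105*((48 + (-28 - 15)) - 110) - 148) = -4 + (105*((48 - 43) - 110) - 148) = -4 + (105*(5 - 110) - 148) = -4 + (105*(-105) - 148) = -4 + (-11025 - 148) = -4 - 11173 = -11177)
(y + W(621, -572))*(-134027 + 283729) = (-11177 + 473/345)*(-134027 + 283729) = -3855592/345*149702 = -577189833584/345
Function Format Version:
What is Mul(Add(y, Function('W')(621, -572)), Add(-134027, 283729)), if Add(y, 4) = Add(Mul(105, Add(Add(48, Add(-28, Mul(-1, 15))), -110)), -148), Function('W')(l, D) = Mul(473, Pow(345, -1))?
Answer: Rational(-577189833584, 345) ≈ -1.6730e+9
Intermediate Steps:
Function('W')(l, D) = Rational(473, 345) (Function('W')(l, D) = Mul(473, Rational(1, 345)) = Rational(473, 345))
y = -11177 (y = Add(-4, Add(Mul(105, Add(Add(48, Add(-28, Mul(-1, 15))), -110)), -148)) = Add(-4, Add(Mul(105, Add(Add(48, Add(-28, -15)), -110)), -148)) = Add(-4, Add(Mul(105, Add(Add(48, -43), -110)), -148)) = Add(-4, Add(Mul(105, Add(5, -110)), -148)) = Add(-4, Add(Mul(105, -105), -148)) = Add(-4, Add(-11025, -148)) = Add(-4, -11173) = -11177)
Mul(Add(y, Function('W')(621, -572)), Add(-134027, 283729)) = Mul(Add(-11177, Rational(473, 345)), Add(-134027, 283729)) = Mul(Rational(-3855592, 345), 149702) = Rational(-577189833584, 345)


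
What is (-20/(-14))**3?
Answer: 1000/343 ≈ 2.9155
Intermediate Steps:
(-20/(-14))**3 = (-20*(-1/14))**3 = (10/7)**3 = 1000/343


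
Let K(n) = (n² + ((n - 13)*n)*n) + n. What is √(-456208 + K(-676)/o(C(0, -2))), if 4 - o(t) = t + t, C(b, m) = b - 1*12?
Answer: I*√572554479/7 ≈ 3418.3*I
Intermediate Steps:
K(n) = n + n² + n²*(-13 + n) (K(n) = (n² + ((-13 + n)*n)*n) + n = (n² + (n*(-13 + n))*n) + n = (n² + n²*(-13 + n)) + n = n + n² + n²*(-13 + n))
C(b, m) = -12 + b (C(b, m) = b - 12 = -12 + b)
o(t) = 4 - 2*t (o(t) = 4 - (t + t) = 4 - 2*t)
√(-456208 + K(-676)/o(C(0, -2))) = √(-456208 + (-676*(1 + (-676)² - 12*(-676)))/(4 - 2*(-12 + 0))) = √(-456208 + (-676*(1 + 456976 + 8112))/(4 - 2*(-12))) = √(-456208 + (-676*465089)/(4 + 24)) = √(-456208 - 314400164/28) = √(-456208 - 314400164*1/28) = √(-456208 - 78600041/7) = √(-81793497/7) = I*√572554479/7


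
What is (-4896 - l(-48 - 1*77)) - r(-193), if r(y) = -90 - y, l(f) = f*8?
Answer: -3999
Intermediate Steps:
l(f) = 8*f
(-4896 - l(-48 - 1*77)) - r(-193) = (-4896 - 8*(-48 - 1*77)) - (-90 - 1*(-193)) = (-4896 - 8*(-48 - 77)) - (-90 + 193) = (-4896 - 8*(-125)) - 1*103 = (-4896 - 1*(-1000)) - 103 = (-4896 + 1000) - 103 = -3896 - 103 = -3999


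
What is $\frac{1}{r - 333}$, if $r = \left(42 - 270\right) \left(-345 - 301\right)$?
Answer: $\frac{1}{146955} \approx 6.8048 \cdot 10^{-6}$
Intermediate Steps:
$r = 147288$ ($r = \left(-228\right) \left(-646\right) = 147288$)
$\frac{1}{r - 333} = \frac{1}{147288 - 333} = \frac{1}{146955}$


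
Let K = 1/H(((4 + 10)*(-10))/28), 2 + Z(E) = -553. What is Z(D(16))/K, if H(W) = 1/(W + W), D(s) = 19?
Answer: 111/2 ≈ 55.500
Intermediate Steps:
Z(E) = -555 (Z(E) = -2 - 553 = -555)
H(W) = 1/(2*W)
K = -10 (K = 1/(1/(2*((((4 + 10)*(-10))/28)))) = 1/(1/(2*(((14*(-10))*(1/28))))) = 1/(1/(2*((-140*1/28)))) = 1/((½)/(-5)) = 1/((½)*(-⅕)) = 1/(-⅒) = -10)
Z(D(16))/K = -555/(-10) = -555*(-⅒) = 111/2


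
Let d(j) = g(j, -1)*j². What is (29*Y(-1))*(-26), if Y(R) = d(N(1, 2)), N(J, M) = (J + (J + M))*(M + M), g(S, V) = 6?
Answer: -1158144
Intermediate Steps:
N(J, M) = 2*M*(M + 2*J) (N(J, M) = (M + 2*J)*(2*M) = 2*M*(M + 2*J))
d(j) = 6*j²
Y(R) = 1536 (Y(R) = 6*(2*2*(2 + 2*1))² = 6*(2*2*(2 + 2))² = 6*(2*2*4)² = 6*16² = 6*256 = 1536)
(29*Y(-1))*(-26) = (29*1536)*(-26) = 44544*(-26) = -1158144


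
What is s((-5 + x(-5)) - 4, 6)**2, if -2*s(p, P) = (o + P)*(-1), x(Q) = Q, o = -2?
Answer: 4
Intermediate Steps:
s(p, P) = -1 + P/2 (s(p, P) = -(-2 + P)*(-1)/2 = -(2 - P)/2 = -1 + P/2)
s((-5 + x(-5)) - 4, 6)**2 = (-1 + (1/2)*6)**2 = (-1 + 3)**2 = 2**2 = 4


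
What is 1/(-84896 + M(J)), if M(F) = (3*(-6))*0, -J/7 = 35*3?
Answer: -1/84896 ≈ -1.1779e-5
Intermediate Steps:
J = -735 (J = -245*3 = -7*105 = -735)
M(F) = 0 (M(F) = -18*0 = 0)
1/(-84896 + M(J)) = 1/(-84896 + 0) = 1/(-84896) = -1/84896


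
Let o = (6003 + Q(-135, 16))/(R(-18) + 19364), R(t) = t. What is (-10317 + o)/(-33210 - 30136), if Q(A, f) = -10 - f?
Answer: 199586705/1225491716 ≈ 0.16286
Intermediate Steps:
o = 5977/19346 (o = (6003 + (-10 - 1*16))/(-18 + 19364) = (6003 + (-10 - 16))/19346 = (6003 - 26)*(1/19346) = 5977*(1/19346) = 5977/19346 ≈ 0.30895)
(-10317 + o)/(-33210 - 30136) = (-10317 + 5977/19346)/(-33210 - 30136) = -199586705/19346/(-63346) = -199586705/19346*(-1/63346) = 199586705/1225491716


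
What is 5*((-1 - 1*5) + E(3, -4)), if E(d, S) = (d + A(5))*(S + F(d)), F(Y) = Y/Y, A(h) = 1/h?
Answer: -78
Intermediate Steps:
F(Y) = 1
E(d, S) = (1 + S)*(⅕ + d) (E(d, S) = (d + 1/5)*(S + 1) = (d + ⅕)*(1 + S) = (⅕ + d)*(1 + S) = (1 + S)*(⅕ + d))
5*((-1 - 1*5) + E(3, -4)) = 5*((-1 - 1*5) + (⅕ + 3 + (⅕)*(-4) - 4*3)) = 5*((-1 - 5) + (⅕ + 3 - ⅘ - 12)) = 5*(-6 - 48/5) = 5*(-78/5) = -78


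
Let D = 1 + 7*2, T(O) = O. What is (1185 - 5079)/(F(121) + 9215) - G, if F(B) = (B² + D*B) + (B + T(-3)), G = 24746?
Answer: -638178488/25789 ≈ -24746.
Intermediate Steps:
D = 15 (D = 1 + 14 = 15)
F(B) = -3 + B² + 16*B (F(B) = (B² + 15*B) + (B - 3) = (B² + 15*B) + (-3 + B) = -3 + B² + 16*B)
(1185 - 5079)/(F(121) + 9215) - G = (1185 - 5079)/((-3 + 121² + 16*121) + 9215) - 1*24746 = -3894/((-3 + 14641 + 1936) + 9215) - 24746 = -3894/(16574 + 9215) - 24746 = -3894/25789 - 24746 = -638178488/25789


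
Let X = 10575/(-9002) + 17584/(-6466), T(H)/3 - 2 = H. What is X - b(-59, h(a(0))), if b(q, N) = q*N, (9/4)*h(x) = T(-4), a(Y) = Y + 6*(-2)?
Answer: -14076839629/87310398 ≈ -161.23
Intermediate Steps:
T(H) = 6 + 3*H
a(Y) = -12 + Y (a(Y) = Y - 12 = -12 + Y)
h(x) = -8/3 (h(x) = 4*(6 + 3*(-4))/9 = 4*(6 - 12)/9 = (4/9)*(-6) = -8/3)
b(q, N) = N*q
X = -113334559/29103466 (X = 10575*(-1/9002) + 17584*(-1/6466) = -10575/9002 - 8792/3233 = -113334559/29103466 ≈ -3.8942)
X - b(-59, h(a(0))) = -113334559/29103466 - (-8)*(-59)/3 = -113334559/29103466 - 1*472/3 = -113334559/29103466 - 472/3 = -14076839629/87310398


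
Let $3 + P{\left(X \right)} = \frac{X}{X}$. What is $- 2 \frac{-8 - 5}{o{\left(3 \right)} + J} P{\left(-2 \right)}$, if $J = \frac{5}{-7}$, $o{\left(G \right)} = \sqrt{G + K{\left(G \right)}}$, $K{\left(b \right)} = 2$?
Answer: $- \frac{91}{11} - \frac{637 \sqrt{5}}{55} \approx -34.17$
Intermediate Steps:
$P{\left(X \right)} = -2$ ($P{\left(X \right)} = -3 + \frac{X}{X} = -3 + 1 = -2$)
$o{\left(G \right)} = \sqrt{2 + G}$ ($o{\left(G \right)} = \sqrt{G + 2} = \sqrt{2 + G}$)
$J = - \frac{5}{7}$ ($J = 5 \left(- \frac{1}{7}\right) = - \frac{5}{7} \approx -0.71429$)
$- 2 \frac{-8 - 5}{o{\left(3 \right)} + J} P{\left(-2 \right)} = - 2 \frac{-8 - 5}{\sqrt{2 + 3} - \frac{5}{7}} \left(-2\right) = - 2 \left(- \frac{13}{\sqrt{5} - \frac{5}{7}}\right) \left(-2\right) = - 2 \left(- \frac{13}{- \frac{5}{7} + \sqrt{5}}\right) \left(-2\right) = \frac{26}{- \frac{5}{7} + \sqrt{5}} \left(-2\right) = - \frac{52}{- \frac{5}{7} + \sqrt{5}}$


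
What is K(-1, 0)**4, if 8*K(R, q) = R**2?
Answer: 1/4096 ≈ 0.00024414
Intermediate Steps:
K(R, q) = R**2/8
K(-1, 0)**4 = ((1/8)*(-1)**2)**4 = ((1/8)*1)**4 = (1/8)**4 = 1/4096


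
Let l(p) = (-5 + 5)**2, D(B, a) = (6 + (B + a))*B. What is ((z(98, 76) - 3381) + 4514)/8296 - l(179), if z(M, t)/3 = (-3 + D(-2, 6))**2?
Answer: 20/61 ≈ 0.32787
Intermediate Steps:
D(B, a) = B*(6 + B + a) (D(B, a) = (6 + B + a)*B = B*(6 + B + a))
z(M, t) = 1587 (z(M, t) = 3*(-3 - 2*(6 - 2 + 6))**2 = 3*(-3 - 2*10)**2 = 3*(-3 - 20)**2 = 3*(-23)**2 = 3*529 = 1587)
l(p) = 0 (l(p) = 0**2 = 0)
((z(98, 76) - 3381) + 4514)/8296 - l(179) = ((1587 - 3381) + 4514)/8296 - 1*0 = (-1794 + 4514)*(1/8296) + 0 = 2720*(1/8296) + 0 = 20/61 + 0 = 20/61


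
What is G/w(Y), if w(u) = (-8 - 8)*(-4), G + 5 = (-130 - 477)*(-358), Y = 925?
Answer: 217301/64 ≈ 3395.3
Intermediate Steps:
G = 217301 (G = -5 + (-130 - 477)*(-358) = -5 - 607*(-358) = -5 + 217306 = 217301)
w(u) = 64 (w(u) = -16*(-4) = 64)
G/w(Y) = 217301/64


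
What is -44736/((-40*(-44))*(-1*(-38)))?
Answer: -699/1045 ≈ -0.66890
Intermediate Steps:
-44736/((-40*(-44))*(-1*(-38))) = -44736/(1760*38) = -44736/66880 = -44736*1/66880 = -699/1045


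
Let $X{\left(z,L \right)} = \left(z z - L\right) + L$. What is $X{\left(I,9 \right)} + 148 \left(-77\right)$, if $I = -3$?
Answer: $-11387$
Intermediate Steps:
$X{\left(z,L \right)} = z^{2}$ ($X{\left(z,L \right)} = \left(z^{2} - L\right) + L = z^{2}$)
$X{\left(I,9 \right)} + 148 \left(-77\right) = \left(-3\right)^{2} + 148 \left(-77\right) = 9 - 11396 = -11387$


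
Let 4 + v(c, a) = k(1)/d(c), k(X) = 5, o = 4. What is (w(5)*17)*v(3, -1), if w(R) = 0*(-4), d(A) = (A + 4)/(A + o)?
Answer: 0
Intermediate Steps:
d(A) = 1 (d(A) = (A + 4)/(A + 4) = (4 + A)/(4 + A) = 1)
v(c, a) = 1 (v(c, a) = -4 + 5/1 = -4 + 5*1 = -4 + 5 = 1)
w(R) = 0
(w(5)*17)*v(3, -1) = (0*17)*1 = 0*1 = 0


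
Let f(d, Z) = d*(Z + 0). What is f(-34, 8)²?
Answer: 73984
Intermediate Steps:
f(d, Z) = Z*d (f(d, Z) = d*Z = Z*d)
f(-34, 8)² = (8*(-34))² = (-272)² = 73984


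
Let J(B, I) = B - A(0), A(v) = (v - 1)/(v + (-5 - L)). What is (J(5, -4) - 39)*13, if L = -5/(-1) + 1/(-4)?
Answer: -1330/3 ≈ -443.33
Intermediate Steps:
L = 19/4 (L = -5*(-1) + 1*(-1/4) = 5 - 1/4 = 19/4 ≈ 4.7500)
A(v) = (-1 + v)/(-39/4 + v) (A(v) = (v - 1)/(v + (-5 - 1*19/4)) = (-1 + v)/(v + (-5 - 19/4)) = (-1 + v)/(v - 39/4) = (-1 + v)/(-39/4 + v))
J(B, I) = -4/39 + B (J(B, I) = B - 4*(1 - 1*0)/(39 - 4*0) = B - 4*(1 + 0)/(39 + 0) = B - 4/39 = -4/39 + B)
(J(5, -4) - 39)*13 = ((-4/39 + 5) - 39)*13 = (191/39 - 39)*13 = -1330/39*13 = -1330/3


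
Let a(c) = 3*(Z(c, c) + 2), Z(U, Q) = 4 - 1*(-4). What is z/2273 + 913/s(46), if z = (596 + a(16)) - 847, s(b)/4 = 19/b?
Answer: 47722329/86374 ≈ 552.51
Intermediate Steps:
Z(U, Q) = 8 (Z(U, Q) = 4 + 4 = 8)
a(c) = 30 (a(c) = 3*(8 + 2) = 3*10 = 30)
s(b) = 76/b (s(b) = 4*(19/b) = 76/b)
z = -221 (z = (596 + 30) - 847 = 626 - 847 = -221)
z/2273 + 913/s(46) = -221/2273 + 913/((76/46)) = -221*1/2273 + 913/((76*(1/46))) = -221/2273 + 913/(38/23) = -221/2273 + 913*(23/38) = -221/2273 + 20999/38 = 47722329/86374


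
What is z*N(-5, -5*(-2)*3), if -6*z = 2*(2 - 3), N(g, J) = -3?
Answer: -1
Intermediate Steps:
z = ⅓ (z = -(2 - 3)/3 = -(-1)/3 = -⅙*(-2) = ⅓ ≈ 0.33333)
z*N(-5, -5*(-2)*3) = (⅓)*(-3) = -1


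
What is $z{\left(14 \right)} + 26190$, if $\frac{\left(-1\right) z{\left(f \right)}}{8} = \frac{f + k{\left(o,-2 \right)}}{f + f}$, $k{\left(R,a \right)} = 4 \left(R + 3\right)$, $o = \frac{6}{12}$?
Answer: $26182$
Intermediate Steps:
$o = \frac{1}{2}$ ($o = 6 \cdot \frac{1}{12} = \frac{1}{2} \approx 0.5$)
$k{\left(R,a \right)} = 12 + 4 R$ ($k{\left(R,a \right)} = 4 \left(3 + R\right) = 12 + 4 R$)
$z{\left(f \right)} = - \frac{4 \left(14 + f\right)}{f}$ ($z{\left(f \right)} = - 8 \frac{f + \left(12 + 4 \cdot \frac{1}{2}\right)}{f + f} = - 8 \frac{f + \left(12 + 2\right)}{2 f} = - 8 \left(f + 14\right) \frac{1}{2 f} = - 8 \left(14 + f\right) \frac{1}{2 f} = - 8 \frac{14 + f}{2 f} = - \frac{4 \left(14 + f\right)}{f}$)
$z{\left(14 \right)} + 26190 = \left(-4 - \frac{56}{14}\right) + 26190 = \left(-4 - 4\right) + 26190 = -8 + 26190 = 26182$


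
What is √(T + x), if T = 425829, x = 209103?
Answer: 6*√17637 ≈ 796.83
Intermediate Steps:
√(T + x) = √(425829 + 209103) = √634932 = 6*√17637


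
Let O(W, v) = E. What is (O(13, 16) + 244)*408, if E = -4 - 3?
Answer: 96696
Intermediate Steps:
E = -7
O(W, v) = -7
(O(13, 16) + 244)*408 = (-7 + 244)*408 = 237*408 = 96696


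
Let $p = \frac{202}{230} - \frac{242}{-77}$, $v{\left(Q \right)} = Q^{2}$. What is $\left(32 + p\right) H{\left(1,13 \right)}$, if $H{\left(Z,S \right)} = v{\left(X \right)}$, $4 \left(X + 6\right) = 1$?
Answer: $\frac{666931}{560} \approx 1190.9$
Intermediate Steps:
$X = - \frac{23}{4}$ ($X = -6 + \frac{1}{4} \cdot 1 = -6 + \frac{1}{4} = - \frac{23}{4} \approx -5.75$)
$H{\left(Z,S \right)} = \frac{529}{16}$ ($H{\left(Z,S \right)} = \left(- \frac{23}{4}\right)^{2} = \frac{529}{16}$)
$p = \frac{3237}{805}$ ($p = 202 \cdot \frac{1}{230} - - \frac{22}{7} = \frac{101}{115} + \frac{22}{7} = \frac{3237}{805} \approx 4.0211$)
$\left(32 + p\right) H{\left(1,13 \right)} = \left(32 + \frac{3237}{805}\right) \frac{529}{16} = \frac{28997}{805} \cdot \frac{529}{16} = \frac{666931}{560}$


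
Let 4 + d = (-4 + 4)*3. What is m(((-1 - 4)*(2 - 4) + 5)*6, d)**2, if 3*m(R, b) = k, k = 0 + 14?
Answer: 196/9 ≈ 21.778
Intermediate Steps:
d = -4 (d = -4 + (-4 + 4)*3 = -4 + 0*3 = -4 + 0 = -4)
k = 14
m(R, b) = 14/3 (m(R, b) = (1/3)*14 = 14/3)
m(((-1 - 4)*(2 - 4) + 5)*6, d)**2 = (14/3)**2 = 196/9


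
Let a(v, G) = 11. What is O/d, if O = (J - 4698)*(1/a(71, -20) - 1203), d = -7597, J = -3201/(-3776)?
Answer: -14668041669/19721812 ≈ -743.75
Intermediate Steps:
J = 3201/3776 (J = -3201*(-1/3776) = 3201/3776 ≈ 0.84772)
O = 14668041669/2596 (O = (3201/3776 - 4698)*(1/11 - 1203) = -17736447*(1/11 - 1203)/3776 = -17736447/3776*(-13232/11) = 14668041669/2596 ≈ 5.6502e+6)
O/d = (14668041669/2596)/(-7597) = (14668041669/2596)*(-1/7597) = -14668041669/19721812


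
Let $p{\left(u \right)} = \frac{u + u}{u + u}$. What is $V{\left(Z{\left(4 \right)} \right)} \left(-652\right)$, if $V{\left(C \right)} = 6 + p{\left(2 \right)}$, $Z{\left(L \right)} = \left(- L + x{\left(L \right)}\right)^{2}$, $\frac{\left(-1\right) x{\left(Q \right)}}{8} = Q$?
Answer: $-4564$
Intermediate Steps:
$p{\left(u \right)} = 1$ ($p{\left(u \right)} = \frac{2 u}{2 u} = 2 u \frac{1}{2 u} = 1$)
$x{\left(Q \right)} = - 8 Q$
$Z{\left(L \right)} = 81 L^{2}$ ($Z{\left(L \right)} = \left(- L - 8 L\right)^{2} = \left(- 9 L\right)^{2} = 81 L^{2}$)
$V{\left(C \right)} = 7$ ($V{\left(C \right)} = 6 + 1 = 7$)
$V{\left(Z{\left(4 \right)} \right)} \left(-652\right) = 7 \left(-652\right) = -4564$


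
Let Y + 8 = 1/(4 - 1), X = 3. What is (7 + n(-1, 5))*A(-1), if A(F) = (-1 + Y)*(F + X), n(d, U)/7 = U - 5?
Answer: -364/3 ≈ -121.33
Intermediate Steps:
n(d, U) = -35 + 7*U (n(d, U) = 7*(U - 5) = 7*(-5 + U) = -35 + 7*U)
Y = -23/3 (Y = -8 + 1/(4 - 1) = -8 + 1/3 = -8 + ⅓ = -23/3 ≈ -7.6667)
A(F) = -26 - 26*F/3 (A(F) = (-1 - 23/3)*(F + 3) = -26*(3 + F)/3 = -26 - 26*F/3)
(7 + n(-1, 5))*A(-1) = (7 + (-35 + 7*5))*(-26 - 26/3*(-1)) = (7 + (-35 + 35))*(-26 + 26/3) = (7 + 0)*(-52/3) = 7*(-52/3) = -364/3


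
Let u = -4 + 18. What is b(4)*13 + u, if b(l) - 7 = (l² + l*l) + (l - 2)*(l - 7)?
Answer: 443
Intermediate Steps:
u = 14
b(l) = 7 + 2*l² + (-7 + l)*(-2 + l) (b(l) = 7 + ((l² + l*l) + (l - 2)*(l - 7)) = 7 + ((l² + l²) + (-2 + l)*(-7 + l)) = 7 + (2*l² + (-7 + l)*(-2 + l)) = 7 + 2*l² + (-7 + l)*(-2 + l))
b(4)*13 + u = (21 - 9*4 + 3*4²)*13 + 14 = (21 - 36 + 3*16)*13 + 14 = (21 - 36 + 48)*13 + 14 = 33*13 + 14 = 429 + 14 = 443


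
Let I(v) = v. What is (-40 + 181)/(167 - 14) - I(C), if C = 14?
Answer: -667/51 ≈ -13.078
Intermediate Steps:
(-40 + 181)/(167 - 14) - I(C) = (-40 + 181)/(167 - 14) - 1*14 = 141/153 - 14 = 141*(1/153) - 14 = 47/51 - 14 = -667/51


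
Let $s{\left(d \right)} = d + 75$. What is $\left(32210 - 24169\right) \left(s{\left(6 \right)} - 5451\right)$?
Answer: $-43180170$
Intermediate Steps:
$s{\left(d \right)} = 75 + d$
$\left(32210 - 24169\right) \left(s{\left(6 \right)} - 5451\right) = \left(32210 - 24169\right) \left(\left(75 + 6\right) - 5451\right) = 8041 \left(81 - 5451\right) = 8041 \left(-5370\right) = -43180170$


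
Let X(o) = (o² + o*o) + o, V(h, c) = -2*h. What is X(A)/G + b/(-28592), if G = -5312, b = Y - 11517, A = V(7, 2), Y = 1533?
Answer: 1319601/4746272 ≈ 0.27803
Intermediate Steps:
A = -14 (A = -2*7 = -14)
b = -9984 (b = 1533 - 11517 = -9984)
X(o) = o + 2*o² (X(o) = (o² + o²) + o = 2*o² + o = o + 2*o²)
X(A)/G + b/(-28592) = -14*(1 + 2*(-14))/(-5312) - 9984/(-28592) = -14*(1 - 28)*(-1/5312) - 9984*(-1/28592) = -14*(-27)*(-1/5312) + 624/1787 = 378*(-1/5312) + 624/1787 = -189/2656 + 624/1787 = 1319601/4746272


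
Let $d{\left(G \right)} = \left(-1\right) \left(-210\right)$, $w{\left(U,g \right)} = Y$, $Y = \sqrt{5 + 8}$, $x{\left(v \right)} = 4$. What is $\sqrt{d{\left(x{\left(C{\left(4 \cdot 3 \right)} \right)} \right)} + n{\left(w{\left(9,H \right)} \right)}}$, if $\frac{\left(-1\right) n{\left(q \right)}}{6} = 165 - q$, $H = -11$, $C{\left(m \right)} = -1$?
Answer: $\sqrt{-780 + 6 \sqrt{13}} \approx 27.538 i$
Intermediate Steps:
$Y = \sqrt{13} \approx 3.6056$
$w{\left(U,g \right)} = \sqrt{13}$
$d{\left(G \right)} = 210$
$n{\left(q \right)} = -990 + 6 q$ ($n{\left(q \right)} = - 6 \left(165 - q\right) = -990 + 6 q$)
$\sqrt{d{\left(x{\left(C{\left(4 \cdot 3 \right)} \right)} \right)} + n{\left(w{\left(9,H \right)} \right)}} = \sqrt{210 - \left(990 - 6 \sqrt{13}\right)} = \sqrt{-780 + 6 \sqrt{13}}$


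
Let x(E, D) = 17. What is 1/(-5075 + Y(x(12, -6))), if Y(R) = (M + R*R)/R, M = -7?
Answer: -17/85993 ≈ -0.00019769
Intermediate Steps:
Y(R) = (-7 + R**2)/R (Y(R) = (-7 + R*R)/R = (-7 + R**2)/R)
1/(-5075 + Y(x(12, -6))) = 1/(-5075 + (17 - 7/17)) = 1/(-5075 + 282/17) = 1/(-85993/17) = -17/85993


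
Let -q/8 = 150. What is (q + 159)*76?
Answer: -79116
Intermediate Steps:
q = -1200 (q = -8*150 = -1200)
(q + 159)*76 = (-1200 + 159)*76 = -1041*76 = -79116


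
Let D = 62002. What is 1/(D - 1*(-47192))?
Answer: 1/109194 ≈ 9.1580e-6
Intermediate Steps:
1/(D - 1*(-47192)) = 1/(62002 - 1*(-47192)) = 1/(62002 + 47192) = 1/109194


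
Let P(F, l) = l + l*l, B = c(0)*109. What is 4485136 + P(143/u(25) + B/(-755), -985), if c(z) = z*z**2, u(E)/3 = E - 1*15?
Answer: 5454376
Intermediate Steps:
u(E) = -45 + 3*E (u(E) = 3*(E - 1*15) = 3*(E - 15) = 3*(-15 + E) = -45 + 3*E)
c(z) = z**3
B = 0 (B = 0**3*109 = 0*109 = 0)
P(F, l) = l + l**2
4485136 + P(143/u(25) + B/(-755), -985) = 4485136 - 985*(1 - 985) = 4485136 - 985*(-984) = 4485136 + 969240 = 5454376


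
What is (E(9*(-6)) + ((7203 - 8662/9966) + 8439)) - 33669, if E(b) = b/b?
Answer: -89827889/4983 ≈ -18027.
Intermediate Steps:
E(b) = 1
(E(9*(-6)) + ((7203 - 8662/9966) + 8439)) - 33669 = (1 + ((7203 - 8662/9966) + 8439)) - 33669 = (1 + ((7203 - 8662*1/9966) + 8439)) - 33669 = (1 + ((7203 - 4331/4983) + 8439)) - 33669 = (1 + (35888218/4983 + 8439)) - 33669 = (1 + 77939755/4983) - 33669 = 77944738/4983 - 33669 = -89827889/4983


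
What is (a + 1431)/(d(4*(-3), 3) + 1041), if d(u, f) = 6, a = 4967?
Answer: 6398/1047 ≈ 6.1108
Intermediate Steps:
(a + 1431)/(d(4*(-3), 3) + 1041) = (4967 + 1431)/(6 + 1041) = 6398/1047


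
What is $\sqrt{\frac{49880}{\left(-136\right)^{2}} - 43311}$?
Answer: $\frac{i \sqrt{200257594}}{68} \approx 208.11 i$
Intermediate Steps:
$\sqrt{\frac{49880}{\left(-136\right)^{2}} - 43311} = \sqrt{\frac{49880}{18496} - 43311} = \sqrt{49880 \cdot \frac{1}{18496} - 43311} = \sqrt{\frac{6235}{2312} - 43311} = \sqrt{- \frac{100128797}{2312}} = \frac{i \sqrt{200257594}}{68}$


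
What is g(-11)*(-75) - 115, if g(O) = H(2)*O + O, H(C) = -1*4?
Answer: -2590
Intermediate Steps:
H(C) = -4
g(O) = -3*O (g(O) = -4*O + O = -3*O)
g(-11)*(-75) - 115 = -3*(-11)*(-75) - 115 = 33*(-75) - 115 = -2475 - 115 = -2590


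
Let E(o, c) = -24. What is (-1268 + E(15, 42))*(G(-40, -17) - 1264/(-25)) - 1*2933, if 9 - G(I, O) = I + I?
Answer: -4581113/25 ≈ -1.8324e+5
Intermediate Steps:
G(I, O) = 9 - 2*I (G(I, O) = 9 - (I + I) = 9 - 2*I)
(-1268 + E(15, 42))*(G(-40, -17) - 1264/(-25)) - 1*2933 = (-1268 - 24)*((9 - 2*(-40)) - 1264/(-25)) - 1*2933 = -1292*((9 + 80) - 1264*(-1/25)) - 2933 = -1292*(89 + 1264/25) - 2933 = -1292*3489/25 - 2933 = -4507788/25 - 2933 = -4581113/25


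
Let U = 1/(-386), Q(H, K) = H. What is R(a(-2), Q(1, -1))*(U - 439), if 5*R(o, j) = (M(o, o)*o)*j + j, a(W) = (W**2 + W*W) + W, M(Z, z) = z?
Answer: -1253967/386 ≈ -3248.6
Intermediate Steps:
a(W) = W + 2*W**2 (a(W) = (W**2 + W**2) + W = 2*W**2 + W = W + 2*W**2)
R(o, j) = j/5 + j*o**2/5 (R(o, j) = ((o*o)*j + j)/5 = (o**2*j + j)/5 = (j*o**2 + j)/5 = (j + j*o**2)/5 = j/5 + j*o**2/5)
U = -1/386 ≈ -0.0025907
R(a(-2), Q(1, -1))*(U - 439) = ((1/5)*1*(1 + (-2*(1 + 2*(-2)))**2))*(-1/386 - 439) = ((1/5)*1*(1 + (-2*(1 - 4))**2))*(-169455/386) = ((1/5)*1*(1 + (-2*(-3))**2))*(-169455/386) = ((1/5)*1*(1 + 6**2))*(-169455/386) = ((1/5)*1*(1 + 36))*(-169455/386) = ((1/5)*1*37)*(-169455/386) = (37/5)*(-169455/386) = -1253967/386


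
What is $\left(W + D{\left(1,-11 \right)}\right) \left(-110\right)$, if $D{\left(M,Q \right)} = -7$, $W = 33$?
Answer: $-2860$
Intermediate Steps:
$\left(W + D{\left(1,-11 \right)}\right) \left(-110\right) = \left(33 - 7\right) \left(-110\right) = 26 \left(-110\right) = -2860$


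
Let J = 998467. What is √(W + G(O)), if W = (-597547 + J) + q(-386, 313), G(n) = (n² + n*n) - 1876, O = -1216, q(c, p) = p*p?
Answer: 5*√138173 ≈ 1858.6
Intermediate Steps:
q(c, p) = p²
G(n) = -1876 + 2*n² (G(n) = (n² + n²) - 1876 = 2*n² - 1876 = -1876 + 2*n²)
W = 498889 (W = (-597547 + 998467) + 313² = 400920 + 97969 = 498889)
√(W + G(O)) = √(498889 + (-1876 + 2*(-1216)²)) = √(498889 + (-1876 + 2*1478656)) = √(498889 + (-1876 + 2957312)) = √(498889 + 2955436) = √3454325 = 5*√138173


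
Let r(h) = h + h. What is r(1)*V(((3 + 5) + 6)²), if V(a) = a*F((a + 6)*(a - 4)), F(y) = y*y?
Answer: 589645873152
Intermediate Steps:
r(h) = 2*h
F(y) = y²
V(a) = a*(-4 + a)²*(6 + a)² (V(a) = a*((a + 6)*(a - 4))² = a*((6 + a)*(-4 + a))² = a*((-4 + a)*(6 + a))² = a*((-4 + a)²*(6 + a)²) = a*(-4 + a)²*(6 + a)²)
r(1)*V(((3 + 5) + 6)²) = (2*1)*(((3 + 5) + 6)²*(-24 + (((3 + 5) + 6)²)² + 2*((3 + 5) + 6)²)²) = 2*((8 + 6)²*(-24 + ((8 + 6)²)² + 2*(8 + 6)²)²) = 2*(14²*(-24 + (14²)² + 2*14²)²) = 2*(196*(-24 + 196² + 2*196)²) = 2*(196*(-24 + 38416 + 392)²) = 2*(196*38784²) = 2*(196*1504198656) = 2*294822936576 = 589645873152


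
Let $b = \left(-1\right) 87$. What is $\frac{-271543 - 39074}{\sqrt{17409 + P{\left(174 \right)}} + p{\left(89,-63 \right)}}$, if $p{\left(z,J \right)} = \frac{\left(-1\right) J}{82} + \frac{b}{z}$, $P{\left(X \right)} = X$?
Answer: $- \frac{1153843378794}{312160795001} - \frac{5514570385356 \sqrt{17583}}{312160795001} \approx -2346.2$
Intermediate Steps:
$b = -87$
$p{\left(z,J \right)} = - \frac{87}{z} - \frac{J}{82}$ ($p{\left(z,J \right)} = \frac{\left(-1\right) J}{82} - \frac{87}{z} = - J \frac{1}{82} - \frac{87}{z} = - \frac{J}{82} - \frac{87}{z} = - \frac{87}{z} - \frac{J}{82}$)
$\frac{-271543 - 39074}{\sqrt{17409 + P{\left(174 \right)}} + p{\left(89,-63 \right)}} = \frac{-271543 - 39074}{\sqrt{17409 + 174} - \left(- \frac{63}{82} + \frac{87}{89}\right)} = - \frac{310617}{\sqrt{17583} + \left(\left(-87\right) \frac{1}{89} + \frac{63}{82}\right)} = - \frac{310617}{\sqrt{17583} + \left(- \frac{87}{89} + \frac{63}{82}\right)} = - \frac{310617}{\sqrt{17583} - \frac{1527}{7298}} = - \frac{310617}{- \frac{1527}{7298} + \sqrt{17583}}$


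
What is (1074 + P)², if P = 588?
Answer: 2762244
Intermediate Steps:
(1074 + P)² = (1074 + 588)² = 1662² = 2762244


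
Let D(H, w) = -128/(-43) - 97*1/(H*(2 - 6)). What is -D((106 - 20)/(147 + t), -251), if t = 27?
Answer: -8951/172 ≈ -52.041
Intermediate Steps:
D(H, w) = 128/43 + 97/(4*H) (D(H, w) = -128*(-1/43) - 97*(-1/(4*H)) = 128/43 - (-97)/(4*H) = 128/43 + 97/(4*H))
-D((106 - 20)/(147 + t), -251) = -(4171 + 512*((106 - 20)/(147 + 27)))/(172*((106 - 20)/(147 + 27))) = -(4171 + 512*(86/174))/(172*(86/174)) = -(4171 + 512*(86*(1/174)))/(172*(86*(1/174))) = -(4171 + 512*(43/87))/(172*43/87) = -87*(4171 + 22016/87)/(172*43) = -87*384893/(172*43*87) = -1*8951/172 = -8951/172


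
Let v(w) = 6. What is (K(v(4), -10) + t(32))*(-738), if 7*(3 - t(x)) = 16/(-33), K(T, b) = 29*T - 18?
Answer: -9039270/77 ≈ -1.1739e+5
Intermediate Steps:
K(T, b) = -18 + 29*T
t(x) = 709/231 (t(x) = 3 - 16/(7*(-33)) = 3 - 16*(-1)/(7*33) = 3 - ⅐*(-16/33) = 3 + 16/231 = 709/231)
(K(v(4), -10) + t(32))*(-738) = ((-18 + 29*6) + 709/231)*(-738) = ((-18 + 174) + 709/231)*(-738) = (156 + 709/231)*(-738) = (36745/231)*(-738) = -9039270/77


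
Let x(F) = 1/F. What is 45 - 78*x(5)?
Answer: 147/5 ≈ 29.400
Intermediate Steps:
45 - 78*x(5) = 45 - 78/5 = 147/5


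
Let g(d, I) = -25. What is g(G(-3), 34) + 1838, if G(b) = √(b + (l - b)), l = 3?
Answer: 1813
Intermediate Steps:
G(b) = √3 (G(b) = √(b + (3 - b)) = √3)
g(G(-3), 34) + 1838 = -25 + 1838 = 1813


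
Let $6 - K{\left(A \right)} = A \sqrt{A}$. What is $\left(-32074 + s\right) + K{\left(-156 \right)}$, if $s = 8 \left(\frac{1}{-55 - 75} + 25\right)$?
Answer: $- \frac{2071424}{65} + 312 i \sqrt{39} \approx -31868.0 + 1948.4 i$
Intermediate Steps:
$K{\left(A \right)} = 6 - A^{\frac{3}{2}}$ ($K{\left(A \right)} = 6 - A \sqrt{A} = 6 - A^{\frac{3}{2}}$)
$s = \frac{12996}{65}$ ($s = 8 \left(\frac{1}{-130} + 25\right) = 8 \left(- \frac{1}{130} + 25\right) = 8 \cdot \frac{3249}{130} = \frac{12996}{65} \approx 199.94$)
$\left(-32074 + s\right) + K{\left(-156 \right)} = \left(-32074 + \frac{12996}{65}\right) + \left(6 - \left(-156\right)^{\frac{3}{2}}\right) = - \frac{2071814}{65} + \left(6 - - 312 i \sqrt{39}\right) = - \frac{2071814}{65} + \left(6 + 312 i \sqrt{39}\right) = - \frac{2071424}{65} + 312 i \sqrt{39}$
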